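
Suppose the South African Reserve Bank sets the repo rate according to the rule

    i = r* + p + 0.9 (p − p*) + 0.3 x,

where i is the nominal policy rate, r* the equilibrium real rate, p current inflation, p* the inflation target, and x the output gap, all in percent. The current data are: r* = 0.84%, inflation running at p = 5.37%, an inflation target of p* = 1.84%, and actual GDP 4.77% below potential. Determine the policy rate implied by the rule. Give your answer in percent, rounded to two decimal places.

Output 4.77% below potential → x = -4.77.
i = 0.84 + 5.37 + 0.9 × (5.37 − 1.84) + 0.3 × (-4.77)
   = 0.84 + 5.37 + 3.177 − 1.431 = 7.96

7.96%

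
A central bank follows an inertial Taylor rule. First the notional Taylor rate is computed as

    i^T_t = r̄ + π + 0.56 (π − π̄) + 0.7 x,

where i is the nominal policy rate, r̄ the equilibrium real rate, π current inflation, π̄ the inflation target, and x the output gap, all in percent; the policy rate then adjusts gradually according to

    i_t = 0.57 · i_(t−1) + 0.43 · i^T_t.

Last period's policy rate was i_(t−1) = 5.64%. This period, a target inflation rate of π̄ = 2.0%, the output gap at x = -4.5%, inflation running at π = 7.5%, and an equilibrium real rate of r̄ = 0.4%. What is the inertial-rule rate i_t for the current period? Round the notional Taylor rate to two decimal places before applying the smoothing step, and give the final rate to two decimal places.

6.58%

i^T_t = 0.4 + 7.5 + 0.56 × (7.5 − 2.0) + 0.7 × (-4.5)
   = 0.4 + 7.5 + 3.08 − 3.15 = 7.83
i_t = 0.57 × 5.64 + 0.43 × 7.83 = 3.2148 + 3.3669 = 6.58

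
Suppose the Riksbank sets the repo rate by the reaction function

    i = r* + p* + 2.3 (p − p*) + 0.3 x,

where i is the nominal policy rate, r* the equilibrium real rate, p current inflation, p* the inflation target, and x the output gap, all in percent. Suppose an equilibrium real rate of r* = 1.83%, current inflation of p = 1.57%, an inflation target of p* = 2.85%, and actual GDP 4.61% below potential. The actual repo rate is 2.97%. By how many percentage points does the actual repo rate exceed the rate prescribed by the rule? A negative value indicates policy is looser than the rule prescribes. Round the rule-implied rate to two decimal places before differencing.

2.62 pp

Output 4.61% below potential → x = -4.61.
i = 1.83 + 2.85 + 2.3 × (1.57 − 2.85) + 0.3 × (-4.61)
   = 1.83 + 2.85 − 2.944 − 1.383 = 0.35
Deviation = 2.97 − 0.35 = 2.62 pp.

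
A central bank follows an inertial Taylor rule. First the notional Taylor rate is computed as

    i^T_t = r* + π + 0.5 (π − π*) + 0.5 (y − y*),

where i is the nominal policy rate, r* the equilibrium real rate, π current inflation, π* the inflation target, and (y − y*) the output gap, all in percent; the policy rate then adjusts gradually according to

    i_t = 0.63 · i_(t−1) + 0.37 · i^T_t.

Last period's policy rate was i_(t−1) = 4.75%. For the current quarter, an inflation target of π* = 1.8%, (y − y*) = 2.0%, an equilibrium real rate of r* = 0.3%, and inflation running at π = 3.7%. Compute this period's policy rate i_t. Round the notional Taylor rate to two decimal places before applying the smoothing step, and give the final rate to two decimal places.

5.19%

i^T_t = 0.3 + 3.7 + 0.5 × (3.7 − 1.8) + 0.5 × 2.0
   = 0.3 + 3.7 + 0.95 + 1 = 5.95
i_t = 0.63 × 4.75 + 0.37 × 5.95 = 2.9925 + 2.2015 = 5.19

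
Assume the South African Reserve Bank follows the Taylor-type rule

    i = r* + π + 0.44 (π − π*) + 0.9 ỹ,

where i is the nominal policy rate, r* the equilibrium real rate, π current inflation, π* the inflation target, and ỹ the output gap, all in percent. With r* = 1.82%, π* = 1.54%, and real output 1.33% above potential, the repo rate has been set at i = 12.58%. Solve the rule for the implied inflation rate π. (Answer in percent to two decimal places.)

7.11%

Output 1.33% above potential → ỹ = 1.33.
Collecting π: i = r* + (1 + 0.44) π − 0.44 π* + 0.9 ỹ
1.44 π = 12.58 − 1.82 + 0.44 × 1.54 − 0.9 × 1.33 = 10.2406
π = 10.2406 / 1.44 = 7.11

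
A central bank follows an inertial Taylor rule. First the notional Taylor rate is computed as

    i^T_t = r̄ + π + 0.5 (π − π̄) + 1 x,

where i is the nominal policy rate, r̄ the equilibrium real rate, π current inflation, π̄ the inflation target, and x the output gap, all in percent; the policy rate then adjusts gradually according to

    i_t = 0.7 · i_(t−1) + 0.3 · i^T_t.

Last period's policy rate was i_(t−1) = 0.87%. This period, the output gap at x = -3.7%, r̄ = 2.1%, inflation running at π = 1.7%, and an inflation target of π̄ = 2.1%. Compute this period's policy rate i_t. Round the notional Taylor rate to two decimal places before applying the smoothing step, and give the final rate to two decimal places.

i^T_t = 2.1 + 1.7 + 0.5 × (1.7 − 2.1) + 1 × (-3.7)
   = 2.1 + 1.7 − 0.2 − 3.7 = -0.10
i_t = 0.7 × 0.87 + 0.3 × (-0.10) = 0.609 − 0.03 = 0.58

0.58%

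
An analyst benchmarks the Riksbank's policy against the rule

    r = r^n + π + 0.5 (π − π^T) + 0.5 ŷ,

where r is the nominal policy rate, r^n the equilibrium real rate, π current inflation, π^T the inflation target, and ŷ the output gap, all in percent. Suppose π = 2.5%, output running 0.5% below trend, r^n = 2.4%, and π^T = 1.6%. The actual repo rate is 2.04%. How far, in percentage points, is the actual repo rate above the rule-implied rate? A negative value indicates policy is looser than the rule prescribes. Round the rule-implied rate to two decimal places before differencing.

-3.06 pp

Output 0.5% below potential → ŷ = -0.5.
r = 2.4 + 2.5 + 0.5 × (2.5 − 1.6) + 0.5 × (-0.5)
   = 2.4 + 2.5 + 0.45 − 0.25 = 5.10
Deviation = 2.04 − 5.10 = -3.06 pp.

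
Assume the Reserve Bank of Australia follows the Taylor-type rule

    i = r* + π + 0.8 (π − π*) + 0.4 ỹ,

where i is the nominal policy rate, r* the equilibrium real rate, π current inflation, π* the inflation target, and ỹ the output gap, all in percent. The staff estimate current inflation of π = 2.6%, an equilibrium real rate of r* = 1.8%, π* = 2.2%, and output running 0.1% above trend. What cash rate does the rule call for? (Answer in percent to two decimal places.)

Output 0.1% above potential → ỹ = 0.1.
i = 1.8 + 2.6 + 0.8 × (2.6 − 2.2) + 0.4 × 0.1
   = 1.8 + 2.6 + 0.32 + 0.04 = 4.76

4.76%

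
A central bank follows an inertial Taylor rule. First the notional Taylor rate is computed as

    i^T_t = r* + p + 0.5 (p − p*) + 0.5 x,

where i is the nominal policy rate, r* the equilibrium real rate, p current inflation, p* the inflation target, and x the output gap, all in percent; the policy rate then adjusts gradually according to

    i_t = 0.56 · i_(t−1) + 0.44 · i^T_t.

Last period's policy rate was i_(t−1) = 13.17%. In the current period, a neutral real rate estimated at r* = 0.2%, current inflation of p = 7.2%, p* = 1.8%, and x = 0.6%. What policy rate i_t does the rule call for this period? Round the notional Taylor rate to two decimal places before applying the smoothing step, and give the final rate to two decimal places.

11.95%

i^T_t = 0.2 + 7.2 + 0.5 × (7.2 − 1.8) + 0.5 × 0.6
   = 0.2 + 7.2 + 2.7 + 0.3 = 10.40
i_t = 0.56 × 13.17 + 0.44 × 10.40 = 7.3752 + 4.576 = 11.95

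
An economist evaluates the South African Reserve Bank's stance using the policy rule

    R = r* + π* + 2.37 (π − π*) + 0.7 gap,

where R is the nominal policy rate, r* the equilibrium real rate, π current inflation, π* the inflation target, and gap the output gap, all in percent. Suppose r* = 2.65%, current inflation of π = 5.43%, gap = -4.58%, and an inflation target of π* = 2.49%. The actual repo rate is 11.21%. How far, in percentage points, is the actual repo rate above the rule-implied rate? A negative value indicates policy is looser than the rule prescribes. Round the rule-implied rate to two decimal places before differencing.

R = 2.65 + 2.49 + 2.37 × (5.43 − 2.49) + 0.7 × (-4.58)
   = 2.65 + 2.49 + 6.9678 − 3.206 = 8.90
Deviation = 11.21 − 8.90 = 2.31 pp.

2.31 pp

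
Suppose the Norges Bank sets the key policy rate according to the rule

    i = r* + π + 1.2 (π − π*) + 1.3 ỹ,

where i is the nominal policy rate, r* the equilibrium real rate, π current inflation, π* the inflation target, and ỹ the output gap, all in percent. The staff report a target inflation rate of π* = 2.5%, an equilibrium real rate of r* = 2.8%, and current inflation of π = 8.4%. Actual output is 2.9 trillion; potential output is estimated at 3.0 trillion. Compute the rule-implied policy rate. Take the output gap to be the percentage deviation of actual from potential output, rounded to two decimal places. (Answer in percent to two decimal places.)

13.95%

Output gap = 100 × (2.9 − 3.0) / 3.0 = -3.33%.
i = 2.80 + 8.40 + 1.2 × (8.40 − 2.50) + 1.3 × (-3.33)
   = 2.80 + 8.4 + 7.08 − 4.329 = 13.95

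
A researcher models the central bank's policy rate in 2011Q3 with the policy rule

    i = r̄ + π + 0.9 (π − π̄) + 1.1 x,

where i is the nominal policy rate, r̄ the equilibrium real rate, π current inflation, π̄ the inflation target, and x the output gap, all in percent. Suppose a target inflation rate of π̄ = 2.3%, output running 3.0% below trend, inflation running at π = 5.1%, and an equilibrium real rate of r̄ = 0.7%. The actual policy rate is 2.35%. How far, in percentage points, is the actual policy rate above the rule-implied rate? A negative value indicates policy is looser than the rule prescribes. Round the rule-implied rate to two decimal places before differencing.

Output 3.0% below potential → x = -3.0.
i = 0.7 + 5.1 + 0.9 × (5.1 − 2.3) + 1.1 × (-3.0)
   = 0.7 + 5.1 + 2.52 − 3.3 = 5.02
Deviation = 2.35 − 5.02 = -2.67 pp.

-2.67 pp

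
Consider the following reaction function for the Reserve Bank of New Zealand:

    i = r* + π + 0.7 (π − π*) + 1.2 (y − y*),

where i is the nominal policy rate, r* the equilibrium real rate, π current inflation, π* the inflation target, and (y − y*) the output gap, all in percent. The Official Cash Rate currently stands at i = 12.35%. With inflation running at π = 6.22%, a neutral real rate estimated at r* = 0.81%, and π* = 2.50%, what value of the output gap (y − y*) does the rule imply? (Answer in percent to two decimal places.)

1.2 (y − y*) = 12.35 − 0.81 − 6.22 − 0.7 × (6.22 − 2.50) = 2.716
(y − y*) = 2.716 / 1.2 = 2.26

2.26%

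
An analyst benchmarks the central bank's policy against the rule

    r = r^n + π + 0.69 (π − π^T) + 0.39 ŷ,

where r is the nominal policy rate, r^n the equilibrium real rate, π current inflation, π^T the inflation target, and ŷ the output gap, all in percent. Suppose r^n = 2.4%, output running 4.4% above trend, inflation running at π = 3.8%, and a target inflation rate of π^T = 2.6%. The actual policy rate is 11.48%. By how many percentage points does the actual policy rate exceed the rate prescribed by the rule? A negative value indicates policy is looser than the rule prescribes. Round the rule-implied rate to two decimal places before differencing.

Output 4.4% above potential → ŷ = 4.4.
r = 2.4 + 3.8 + 0.69 × (3.8 − 2.6) + 0.39 × 4.4
   = 2.4 + 3.8 + 0.828 + 1.716 = 8.74
Deviation = 11.48 − 8.74 = 2.74 pp.

2.74 pp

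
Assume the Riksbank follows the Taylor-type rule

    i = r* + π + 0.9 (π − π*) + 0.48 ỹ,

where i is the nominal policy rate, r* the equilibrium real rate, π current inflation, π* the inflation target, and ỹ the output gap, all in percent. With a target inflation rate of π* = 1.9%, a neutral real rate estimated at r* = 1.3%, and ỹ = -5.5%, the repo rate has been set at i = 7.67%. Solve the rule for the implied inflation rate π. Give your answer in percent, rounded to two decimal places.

5.64%

Collecting π: i = r* + (1 + 0.9) π − 0.9 π* + 0.48 ỹ
1.9 π = 7.67 − 1.3 + 0.9 × 1.9 − 0.48 × (-5.5) = 10.72
π = 10.72 / 1.9 = 5.64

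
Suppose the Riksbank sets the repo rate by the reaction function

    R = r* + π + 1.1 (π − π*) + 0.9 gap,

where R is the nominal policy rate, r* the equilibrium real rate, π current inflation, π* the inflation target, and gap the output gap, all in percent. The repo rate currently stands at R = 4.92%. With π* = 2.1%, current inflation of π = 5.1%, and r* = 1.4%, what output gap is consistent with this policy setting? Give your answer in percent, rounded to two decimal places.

-5.42%

0.9 gap = 4.92 − 1.4 − 5.1 − 1.1 × (5.1 − 2.1) = -4.88
gap = -4.88 / 0.9 = -5.42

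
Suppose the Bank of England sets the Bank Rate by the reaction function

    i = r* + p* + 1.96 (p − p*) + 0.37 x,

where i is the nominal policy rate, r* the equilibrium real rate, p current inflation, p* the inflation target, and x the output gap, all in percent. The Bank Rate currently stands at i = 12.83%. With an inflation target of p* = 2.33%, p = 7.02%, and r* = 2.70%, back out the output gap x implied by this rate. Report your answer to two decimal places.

0.37 x = 12.83 − 2.70 − 2.33 − 1.96 × (7.02 − 2.33) = -1.3924
x = -1.3924 / 0.37 = -3.76

-3.76%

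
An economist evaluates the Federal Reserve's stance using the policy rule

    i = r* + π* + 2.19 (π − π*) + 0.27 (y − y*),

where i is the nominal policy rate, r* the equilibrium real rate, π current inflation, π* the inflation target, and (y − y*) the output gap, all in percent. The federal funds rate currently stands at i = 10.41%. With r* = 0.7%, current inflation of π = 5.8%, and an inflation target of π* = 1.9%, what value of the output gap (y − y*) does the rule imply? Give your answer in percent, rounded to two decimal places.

-2.71%

0.27 (y − y*) = 10.41 − 0.7 − 1.9 − 2.19 × (5.8 − 1.9) = -0.731
(y − y*) = -0.731 / 0.27 = -2.71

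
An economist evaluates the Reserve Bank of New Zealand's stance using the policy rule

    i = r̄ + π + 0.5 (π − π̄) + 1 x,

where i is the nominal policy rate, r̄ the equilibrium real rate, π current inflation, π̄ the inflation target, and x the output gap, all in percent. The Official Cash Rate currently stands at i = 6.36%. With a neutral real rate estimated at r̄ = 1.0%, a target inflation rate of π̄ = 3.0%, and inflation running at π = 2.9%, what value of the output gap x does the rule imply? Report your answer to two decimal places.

2.51%

1 x = 6.36 − 1.0 − 2.9 − 0.5 × (2.9 − 3.0) = 2.51
x = 2.51 / 1 = 2.51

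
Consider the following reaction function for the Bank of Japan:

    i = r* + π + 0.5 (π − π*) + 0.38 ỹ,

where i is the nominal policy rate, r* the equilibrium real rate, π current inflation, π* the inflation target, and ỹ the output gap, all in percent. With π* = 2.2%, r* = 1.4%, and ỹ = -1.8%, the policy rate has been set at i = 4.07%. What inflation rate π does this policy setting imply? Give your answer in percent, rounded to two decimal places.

Collecting π: i = r* + (1 + 0.5) π − 0.5 π* + 0.38 ỹ
1.5 π = 4.07 − 1.4 + 0.5 × 2.2 − 0.38 × (-1.8) = 4.454
π = 4.454 / 1.5 = 2.97

2.97%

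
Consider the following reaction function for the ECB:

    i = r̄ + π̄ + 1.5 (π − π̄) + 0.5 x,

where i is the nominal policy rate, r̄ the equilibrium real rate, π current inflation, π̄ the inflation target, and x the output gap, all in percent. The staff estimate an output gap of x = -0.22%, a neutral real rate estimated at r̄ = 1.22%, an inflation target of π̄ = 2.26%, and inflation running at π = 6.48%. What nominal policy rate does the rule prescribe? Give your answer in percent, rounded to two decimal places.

9.70%

i = 1.22 + 2.26 + 1.5 × (6.48 − 2.26) + 0.5 × (-0.22)
   = 1.22 + 2.26 + 6.33 − 0.11 = 9.70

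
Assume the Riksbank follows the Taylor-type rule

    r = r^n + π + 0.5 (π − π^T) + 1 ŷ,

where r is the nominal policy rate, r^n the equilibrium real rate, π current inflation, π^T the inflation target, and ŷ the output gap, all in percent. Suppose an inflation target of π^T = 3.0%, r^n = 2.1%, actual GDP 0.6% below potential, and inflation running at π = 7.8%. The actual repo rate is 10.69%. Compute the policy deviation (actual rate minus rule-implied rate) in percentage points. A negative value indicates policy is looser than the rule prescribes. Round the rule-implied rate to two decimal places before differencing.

-1.01 pp

Output 0.6% below potential → ŷ = -0.6.
r = 2.1 + 7.8 + 0.5 × (7.8 − 3.0) + 1 × (-0.6)
   = 2.1 + 7.8 + 2.4 − 0.6 = 11.70
Deviation = 10.69 − 11.70 = -1.01 pp.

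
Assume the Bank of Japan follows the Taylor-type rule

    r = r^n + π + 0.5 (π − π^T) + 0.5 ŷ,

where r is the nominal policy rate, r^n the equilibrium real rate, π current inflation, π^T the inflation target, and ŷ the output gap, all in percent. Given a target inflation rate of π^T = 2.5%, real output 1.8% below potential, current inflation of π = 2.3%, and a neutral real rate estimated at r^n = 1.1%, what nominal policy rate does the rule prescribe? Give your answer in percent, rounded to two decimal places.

2.40%

Output 1.8% below potential → ŷ = -1.8.
r = 1.1 + 2.3 + 0.5 × (2.3 − 2.5) + 0.5 × (-1.8)
   = 1.1 + 2.3 − 0.1 − 0.9 = 2.40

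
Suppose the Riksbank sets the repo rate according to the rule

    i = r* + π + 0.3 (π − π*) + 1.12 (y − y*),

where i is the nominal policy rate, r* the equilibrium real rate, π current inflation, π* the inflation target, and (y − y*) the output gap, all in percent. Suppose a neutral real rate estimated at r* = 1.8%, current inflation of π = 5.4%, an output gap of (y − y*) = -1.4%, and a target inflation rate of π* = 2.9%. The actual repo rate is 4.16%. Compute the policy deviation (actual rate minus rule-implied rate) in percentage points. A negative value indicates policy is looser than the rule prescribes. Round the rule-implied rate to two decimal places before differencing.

i = 1.8 + 5.4 + 0.3 × (5.4 − 2.9) + 1.12 × (-1.4)
   = 1.8 + 5.4 + 0.75 − 1.568 = 6.38
Deviation = 4.16 − 6.38 = -2.22 pp.

-2.22 pp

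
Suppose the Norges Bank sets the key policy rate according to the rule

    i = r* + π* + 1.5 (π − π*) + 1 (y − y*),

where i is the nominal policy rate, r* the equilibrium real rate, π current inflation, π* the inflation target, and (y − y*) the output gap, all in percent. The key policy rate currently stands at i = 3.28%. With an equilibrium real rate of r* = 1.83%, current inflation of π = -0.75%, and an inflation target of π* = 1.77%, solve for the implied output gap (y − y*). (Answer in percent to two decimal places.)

3.46%

1 (y − y*) = 3.28 − 1.83 − 1.77 − 1.5 × ((-0.75) − 1.77) = 3.46
(y − y*) = 3.46 / 1 = 3.46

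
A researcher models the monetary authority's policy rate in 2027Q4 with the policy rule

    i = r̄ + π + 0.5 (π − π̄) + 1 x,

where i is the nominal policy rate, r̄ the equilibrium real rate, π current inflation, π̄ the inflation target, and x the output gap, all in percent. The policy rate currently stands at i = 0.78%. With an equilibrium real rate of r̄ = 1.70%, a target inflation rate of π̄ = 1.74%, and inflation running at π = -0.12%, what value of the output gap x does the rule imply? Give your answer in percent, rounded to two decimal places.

0.13%

1 x = 0.78 − 1.70 − (-0.12) − 0.5 × ((-0.12) − 1.74) = 0.13
x = 0.13 / 1 = 0.13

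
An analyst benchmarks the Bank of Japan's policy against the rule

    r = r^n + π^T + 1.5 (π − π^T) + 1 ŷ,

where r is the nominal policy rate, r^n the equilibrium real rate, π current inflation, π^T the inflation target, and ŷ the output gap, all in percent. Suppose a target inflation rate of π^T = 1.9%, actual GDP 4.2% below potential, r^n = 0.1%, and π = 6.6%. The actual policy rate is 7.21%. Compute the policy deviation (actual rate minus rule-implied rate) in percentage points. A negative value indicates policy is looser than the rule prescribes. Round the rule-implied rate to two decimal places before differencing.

Output 4.2% below potential → ŷ = -4.2.
r = 0.1 + 1.9 + 1.5 × (6.6 − 1.9) + 1 × (-4.2)
   = 0.1 + 1.9 + 7.05 − 4.2 = 4.85
Deviation = 7.21 − 4.85 = 2.36 pp.

2.36 pp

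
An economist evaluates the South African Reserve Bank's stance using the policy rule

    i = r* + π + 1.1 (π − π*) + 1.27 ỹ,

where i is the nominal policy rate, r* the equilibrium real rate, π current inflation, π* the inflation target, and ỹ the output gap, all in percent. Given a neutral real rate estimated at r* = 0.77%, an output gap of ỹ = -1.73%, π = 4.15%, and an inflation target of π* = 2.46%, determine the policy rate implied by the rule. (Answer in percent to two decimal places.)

i = 0.77 + 4.15 + 1.1 × (4.15 − 2.46) + 1.27 × (-1.73)
   = 0.77 + 4.15 + 1.859 − 2.1971 = 4.58

4.58%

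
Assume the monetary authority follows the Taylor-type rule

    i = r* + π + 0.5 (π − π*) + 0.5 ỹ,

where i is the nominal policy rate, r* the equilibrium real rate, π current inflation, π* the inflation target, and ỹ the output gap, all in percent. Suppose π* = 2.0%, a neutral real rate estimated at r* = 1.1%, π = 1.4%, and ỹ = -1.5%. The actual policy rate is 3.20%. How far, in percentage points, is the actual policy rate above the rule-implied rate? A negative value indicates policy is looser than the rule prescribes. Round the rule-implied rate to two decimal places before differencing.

1.75 pp

i = 1.1 + 1.4 + 0.5 × (1.4 − 2.0) + 0.5 × (-1.5)
   = 1.1 + 1.4 − 0.3 − 0.75 = 1.45
Deviation = 3.20 − 1.45 = 1.75 pp.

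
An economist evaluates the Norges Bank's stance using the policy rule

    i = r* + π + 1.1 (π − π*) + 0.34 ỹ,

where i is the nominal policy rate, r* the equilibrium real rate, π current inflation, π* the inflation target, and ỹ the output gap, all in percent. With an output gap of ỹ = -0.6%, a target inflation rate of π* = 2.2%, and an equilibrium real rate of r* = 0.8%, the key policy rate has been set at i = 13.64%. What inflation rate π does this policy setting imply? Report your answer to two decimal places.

Collecting π: i = r* + (1 + 1.1) π − 1.1 π* + 0.34 ỹ
2.1 π = 13.64 − 0.8 + 1.1 × 2.2 − 0.34 × (-0.6) = 15.464
π = 15.464 / 2.1 = 7.36

7.36%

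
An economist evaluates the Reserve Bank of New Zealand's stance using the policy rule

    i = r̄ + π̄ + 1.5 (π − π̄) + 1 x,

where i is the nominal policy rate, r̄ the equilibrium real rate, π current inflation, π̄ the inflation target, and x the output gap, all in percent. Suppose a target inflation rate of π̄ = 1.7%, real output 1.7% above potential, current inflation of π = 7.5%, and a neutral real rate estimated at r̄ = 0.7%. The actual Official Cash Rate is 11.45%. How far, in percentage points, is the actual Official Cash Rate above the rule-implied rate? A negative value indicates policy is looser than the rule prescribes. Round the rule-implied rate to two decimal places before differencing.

-1.35 pp

Output 1.7% above potential → x = 1.7.
i = 0.7 + 1.7 + 1.5 × (7.5 − 1.7) + 1 × 1.7
   = 0.7 + 1.7 + 8.7 + 1.7 = 12.80
Deviation = 11.45 − 12.80 = -1.35 pp.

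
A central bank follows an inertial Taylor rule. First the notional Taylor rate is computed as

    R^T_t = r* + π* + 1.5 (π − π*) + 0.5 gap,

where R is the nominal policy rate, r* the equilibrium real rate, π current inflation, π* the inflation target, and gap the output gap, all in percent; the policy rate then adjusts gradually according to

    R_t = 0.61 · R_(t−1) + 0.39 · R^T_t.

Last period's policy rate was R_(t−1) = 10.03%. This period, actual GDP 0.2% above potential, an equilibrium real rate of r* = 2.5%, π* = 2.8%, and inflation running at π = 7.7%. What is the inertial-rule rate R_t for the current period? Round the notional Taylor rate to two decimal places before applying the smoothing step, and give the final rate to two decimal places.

11.09%

Output 0.2% above potential → gap = 0.2.
R^T_t = 2.5 + 2.8 + 1.5 × (7.7 − 2.8) + 0.5 × 0.2
   = 2.5 + 2.8 + 7.35 + 0.1 = 12.75
R_t = 0.61 × 10.03 + 0.39 × 12.75 = 6.1183 + 4.9725 = 11.09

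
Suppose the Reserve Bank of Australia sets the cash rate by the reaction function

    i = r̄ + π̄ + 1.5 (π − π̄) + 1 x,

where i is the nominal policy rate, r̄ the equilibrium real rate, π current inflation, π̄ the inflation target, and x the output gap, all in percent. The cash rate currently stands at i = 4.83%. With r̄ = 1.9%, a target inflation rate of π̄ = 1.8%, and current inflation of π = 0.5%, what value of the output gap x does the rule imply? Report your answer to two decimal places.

3.08%

1 x = 4.83 − 1.9 − 1.8 − 1.5 × (0.5 − 1.8) = 3.08
x = 3.08 / 1 = 3.08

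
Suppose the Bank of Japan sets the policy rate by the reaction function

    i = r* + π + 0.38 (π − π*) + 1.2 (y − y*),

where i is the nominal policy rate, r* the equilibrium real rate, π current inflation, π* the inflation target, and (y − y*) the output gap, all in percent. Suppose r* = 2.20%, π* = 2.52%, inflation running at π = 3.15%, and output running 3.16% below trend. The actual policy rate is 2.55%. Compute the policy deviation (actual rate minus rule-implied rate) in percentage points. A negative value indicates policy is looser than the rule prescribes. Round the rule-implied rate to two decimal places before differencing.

Output 3.16% below potential → (y − y*) = -3.16.
i = 2.20 + 3.15 + 0.38 × (3.15 − 2.52) + 1.2 × (-3.16)
   = 2.20 + 3.15 + 0.2394 − 3.792 = 1.80
Deviation = 2.55 − 1.80 = 0.75 pp.

0.75 pp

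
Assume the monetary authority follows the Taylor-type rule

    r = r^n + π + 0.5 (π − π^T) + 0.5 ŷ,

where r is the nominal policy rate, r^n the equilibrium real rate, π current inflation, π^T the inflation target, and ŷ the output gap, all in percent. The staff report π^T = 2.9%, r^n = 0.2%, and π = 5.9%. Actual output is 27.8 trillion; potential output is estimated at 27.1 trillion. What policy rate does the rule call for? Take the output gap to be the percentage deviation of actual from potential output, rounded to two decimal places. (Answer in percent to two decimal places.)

Output gap = 100 × (27.8 − 27.1) / 27.1 = 2.58%.
r = 0.20 + 5.90 + 0.5 × (5.90 − 2.90) + 0.5 × 2.58
   = 0.20 + 5.9 + 1.5 + 1.29 = 8.89

8.89%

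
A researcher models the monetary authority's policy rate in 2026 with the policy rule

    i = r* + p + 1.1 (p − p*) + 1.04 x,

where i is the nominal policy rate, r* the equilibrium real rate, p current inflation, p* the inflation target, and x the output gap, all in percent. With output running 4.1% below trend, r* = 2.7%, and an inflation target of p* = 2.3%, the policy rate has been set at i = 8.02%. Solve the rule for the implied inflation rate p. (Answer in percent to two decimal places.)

Output 4.1% below potential → x = -4.1.
Collecting p: i = r* + (1 + 1.1) p − 1.1 p* + 1.04 x
2.1 p = 8.02 − 2.7 + 1.1 × 2.3 − 1.04 × (-4.1) = 12.114
p = 12.114 / 2.1 = 5.77

5.77%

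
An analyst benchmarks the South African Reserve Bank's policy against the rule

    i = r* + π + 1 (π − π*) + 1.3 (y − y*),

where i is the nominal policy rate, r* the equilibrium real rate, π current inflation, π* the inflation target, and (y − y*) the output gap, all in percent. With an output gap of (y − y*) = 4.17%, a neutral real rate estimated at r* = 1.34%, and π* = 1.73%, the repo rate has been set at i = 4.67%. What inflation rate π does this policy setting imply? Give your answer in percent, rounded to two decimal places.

Collecting π: i = r* + (1 + 1) π − 1 π* + 1.3 (y − y*)
2 π = 4.67 − 1.34 + 1 × 1.73 − 1.3 × 4.17 = -0.361
π = -0.361 / 2 = -0.18

-0.18%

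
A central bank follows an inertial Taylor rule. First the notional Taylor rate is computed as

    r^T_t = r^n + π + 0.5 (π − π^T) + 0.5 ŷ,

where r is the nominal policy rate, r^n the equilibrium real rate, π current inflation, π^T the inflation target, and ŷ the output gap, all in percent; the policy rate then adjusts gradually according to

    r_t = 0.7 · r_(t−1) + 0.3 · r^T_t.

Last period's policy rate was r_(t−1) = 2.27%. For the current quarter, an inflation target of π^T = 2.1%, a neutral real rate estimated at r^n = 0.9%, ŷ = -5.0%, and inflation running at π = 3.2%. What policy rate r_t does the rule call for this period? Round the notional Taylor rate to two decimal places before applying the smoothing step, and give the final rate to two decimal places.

2.23%

r^T_t = 0.9 + 3.2 + 0.5 × (3.2 − 2.1) + 0.5 × (-5.0)
   = 0.9 + 3.2 + 0.55 − 2.5 = 2.15
r_t = 0.7 × 2.27 + 0.3 × 2.15 = 1.589 + 0.645 = 2.23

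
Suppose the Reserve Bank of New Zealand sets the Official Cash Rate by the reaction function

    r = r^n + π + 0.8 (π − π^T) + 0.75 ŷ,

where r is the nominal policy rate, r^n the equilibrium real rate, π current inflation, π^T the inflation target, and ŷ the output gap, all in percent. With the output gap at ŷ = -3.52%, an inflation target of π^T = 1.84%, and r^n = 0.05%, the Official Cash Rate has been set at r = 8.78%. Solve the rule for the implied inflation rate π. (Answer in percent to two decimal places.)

7.13%

Collecting π: r = r^n + (1 + 0.8) π − 0.8 π^T + 0.75 ŷ
1.8 π = 8.78 − 0.05 + 0.8 × 1.84 − 0.75 × (-3.52) = 12.842
π = 12.842 / 1.8 = 7.13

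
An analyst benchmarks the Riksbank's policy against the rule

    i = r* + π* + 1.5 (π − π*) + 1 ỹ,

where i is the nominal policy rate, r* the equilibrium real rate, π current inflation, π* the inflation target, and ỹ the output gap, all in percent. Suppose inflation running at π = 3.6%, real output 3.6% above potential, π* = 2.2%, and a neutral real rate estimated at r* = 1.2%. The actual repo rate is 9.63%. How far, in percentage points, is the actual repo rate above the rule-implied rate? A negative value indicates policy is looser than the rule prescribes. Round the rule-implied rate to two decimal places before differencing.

Output 3.6% above potential → ỹ = 3.6.
i = 1.2 + 2.2 + 1.5 × (3.6 − 2.2) + 1 × 3.6
   = 1.2 + 2.2 + 2.1 + 3.6 = 9.10
Deviation = 9.63 − 9.10 = 0.53 pp.

0.53 pp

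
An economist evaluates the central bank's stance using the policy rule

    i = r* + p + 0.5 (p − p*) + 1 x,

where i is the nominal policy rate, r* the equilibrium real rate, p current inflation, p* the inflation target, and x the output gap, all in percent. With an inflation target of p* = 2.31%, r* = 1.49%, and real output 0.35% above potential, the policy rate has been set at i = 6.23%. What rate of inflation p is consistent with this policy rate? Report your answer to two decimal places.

Output 0.35% above potential → x = 0.35.
Collecting p: i = r* + (1 + 0.5) p − 0.5 p* + 1 x
1.5 p = 6.23 − 1.49 + 0.5 × 2.31 − 1 × 0.35 = 5.545
p = 5.545 / 1.5 = 3.70

3.70%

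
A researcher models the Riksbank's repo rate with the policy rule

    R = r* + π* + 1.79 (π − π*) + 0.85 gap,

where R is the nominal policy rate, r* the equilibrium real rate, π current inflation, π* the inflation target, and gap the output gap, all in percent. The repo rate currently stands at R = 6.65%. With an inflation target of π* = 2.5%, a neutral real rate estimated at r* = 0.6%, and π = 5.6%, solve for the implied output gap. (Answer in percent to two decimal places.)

-2.35%

0.85 gap = 6.65 − 0.6 − 2.5 − 1.79 × (5.6 − 2.5) = -1.999
gap = -1.999 / 0.85 = -2.35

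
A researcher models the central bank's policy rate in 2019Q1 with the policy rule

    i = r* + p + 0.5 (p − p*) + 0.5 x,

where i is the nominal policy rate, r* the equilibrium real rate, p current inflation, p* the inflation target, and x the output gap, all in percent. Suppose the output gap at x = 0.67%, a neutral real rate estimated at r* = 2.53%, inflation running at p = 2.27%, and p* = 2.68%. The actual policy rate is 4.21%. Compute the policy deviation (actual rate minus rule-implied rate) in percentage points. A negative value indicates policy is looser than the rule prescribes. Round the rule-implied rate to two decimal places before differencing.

i = 2.53 + 2.27 + 0.5 × (2.27 − 2.68) + 0.5 × 0.67
   = 2.53 + 2.27 − 0.205 + 0.335 = 4.93
Deviation = 4.21 − 4.93 = -0.72 pp.

-0.72 pp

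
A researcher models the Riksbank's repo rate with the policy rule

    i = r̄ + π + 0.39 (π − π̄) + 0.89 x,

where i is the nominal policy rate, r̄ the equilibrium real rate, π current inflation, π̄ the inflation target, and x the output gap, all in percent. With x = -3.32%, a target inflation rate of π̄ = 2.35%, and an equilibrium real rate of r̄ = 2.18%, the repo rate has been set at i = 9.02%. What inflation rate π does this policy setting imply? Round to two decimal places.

7.71%

Collecting π: i = r̄ + (1 + 0.39) π − 0.39 π̄ + 0.89 x
1.39 π = 9.02 − 2.18 + 0.39 × 2.35 − 0.89 × (-3.32) = 10.7113
π = 10.7113 / 1.39 = 7.71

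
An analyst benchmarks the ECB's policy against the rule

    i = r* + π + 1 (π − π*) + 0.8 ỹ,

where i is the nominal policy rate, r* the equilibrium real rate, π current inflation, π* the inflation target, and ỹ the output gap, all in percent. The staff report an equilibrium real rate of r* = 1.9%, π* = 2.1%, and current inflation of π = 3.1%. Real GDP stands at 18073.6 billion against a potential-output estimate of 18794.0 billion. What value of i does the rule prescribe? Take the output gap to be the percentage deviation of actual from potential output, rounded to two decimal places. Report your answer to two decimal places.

Output gap = 100 × (18073.6 − 18794.0) / 18794.0 = -3.83%.
i = 1.90 + 3.10 + 1 × (3.10 − 2.10) + 0.8 × (-3.83)
   = 1.90 + 3.1 + 1 − 3.064 = 2.94

2.94%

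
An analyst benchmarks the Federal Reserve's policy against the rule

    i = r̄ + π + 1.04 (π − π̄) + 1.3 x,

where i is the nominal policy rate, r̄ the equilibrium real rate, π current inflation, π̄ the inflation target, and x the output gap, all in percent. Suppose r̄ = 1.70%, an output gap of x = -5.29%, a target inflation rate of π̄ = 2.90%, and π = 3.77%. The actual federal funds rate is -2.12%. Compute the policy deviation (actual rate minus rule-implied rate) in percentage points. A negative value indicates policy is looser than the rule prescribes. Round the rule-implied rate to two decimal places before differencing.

-1.62 pp

i = 1.70 + 3.77 + 1.04 × (3.77 − 2.90) + 1.3 × (-5.29)
   = 1.70 + 3.77 + 0.9048 − 6.877 = -0.50
Deviation = -2.12 − (-0.50) = -1.62 pp.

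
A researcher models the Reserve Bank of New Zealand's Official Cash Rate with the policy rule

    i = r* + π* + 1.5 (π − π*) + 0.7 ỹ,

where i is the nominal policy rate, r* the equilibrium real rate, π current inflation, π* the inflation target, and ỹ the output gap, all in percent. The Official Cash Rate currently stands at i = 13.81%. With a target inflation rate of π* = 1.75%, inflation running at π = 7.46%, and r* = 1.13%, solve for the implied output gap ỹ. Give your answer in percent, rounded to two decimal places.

3.38%

0.7 ỹ = 13.81 − 1.13 − 1.75 − 1.5 × (7.46 − 1.75) = 2.365
ỹ = 2.365 / 0.7 = 3.38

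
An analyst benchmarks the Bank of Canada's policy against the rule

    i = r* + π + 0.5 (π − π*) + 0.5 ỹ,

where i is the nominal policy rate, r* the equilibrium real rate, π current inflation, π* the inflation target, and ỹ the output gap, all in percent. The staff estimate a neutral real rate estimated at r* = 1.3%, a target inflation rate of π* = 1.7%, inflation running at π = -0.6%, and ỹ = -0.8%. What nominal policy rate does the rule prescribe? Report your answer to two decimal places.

i = 1.3 + (-0.6) + 0.5 × (-0.6 − 1.7) + 0.5 × (-0.8)
   = 1.3 − 0.6 − 1.15 − 0.4 = -0.85

-0.85%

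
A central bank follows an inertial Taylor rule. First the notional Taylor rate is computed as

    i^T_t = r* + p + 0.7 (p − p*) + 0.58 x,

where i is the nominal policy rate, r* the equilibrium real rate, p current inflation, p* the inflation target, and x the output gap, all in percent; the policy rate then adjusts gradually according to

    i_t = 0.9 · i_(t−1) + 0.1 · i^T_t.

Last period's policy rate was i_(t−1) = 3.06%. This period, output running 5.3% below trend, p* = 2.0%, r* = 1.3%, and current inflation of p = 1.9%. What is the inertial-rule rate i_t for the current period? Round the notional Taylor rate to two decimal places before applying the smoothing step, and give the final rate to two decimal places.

Output 5.3% below potential → x = -5.3.
i^T_t = 1.3 + 1.9 + 0.7 × (1.9 − 2.0) + 0.58 × (-5.3)
   = 1.3 + 1.9 − 0.07 − 3.074 = 0.06
i_t = 0.9 × 3.06 + 0.1 × 0.06 = 2.754 + 0.006 = 2.76

2.76%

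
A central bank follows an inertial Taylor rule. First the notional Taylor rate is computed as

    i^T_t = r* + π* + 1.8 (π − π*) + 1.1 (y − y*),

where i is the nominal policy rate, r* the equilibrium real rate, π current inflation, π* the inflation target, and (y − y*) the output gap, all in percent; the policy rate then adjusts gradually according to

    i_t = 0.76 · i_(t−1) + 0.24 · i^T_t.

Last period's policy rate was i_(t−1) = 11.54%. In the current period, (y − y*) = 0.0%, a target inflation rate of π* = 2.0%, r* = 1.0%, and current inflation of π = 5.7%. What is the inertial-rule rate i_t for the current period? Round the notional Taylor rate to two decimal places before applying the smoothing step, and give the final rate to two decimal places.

i^T_t = 1.0 + 2.0 + 1.8 × (5.7 − 2.0) + 1.1 × 0.0
   = 1.0 + 2 + 6.66 + 0 = 9.66
i_t = 0.76 × 11.54 + 0.24 × 9.66 = 8.7704 + 2.3184 = 11.09

11.09%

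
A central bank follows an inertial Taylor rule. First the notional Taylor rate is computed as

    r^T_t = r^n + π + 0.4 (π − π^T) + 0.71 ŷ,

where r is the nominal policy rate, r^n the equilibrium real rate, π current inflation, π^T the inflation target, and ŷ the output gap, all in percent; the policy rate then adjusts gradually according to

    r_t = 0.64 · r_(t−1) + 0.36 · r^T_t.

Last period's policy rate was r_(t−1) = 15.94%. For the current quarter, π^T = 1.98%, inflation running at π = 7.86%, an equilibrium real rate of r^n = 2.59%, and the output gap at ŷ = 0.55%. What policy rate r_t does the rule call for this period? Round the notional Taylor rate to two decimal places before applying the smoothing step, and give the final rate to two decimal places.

r^T_t = 2.59 + 7.86 + 0.4 × (7.86 − 1.98) + 0.71 × 0.55
   = 2.59 + 7.86 + 2.352 + 0.3905 = 13.19
r_t = 0.64 × 15.94 + 0.36 × 13.19 = 10.2016 + 4.7484 = 14.95

14.95%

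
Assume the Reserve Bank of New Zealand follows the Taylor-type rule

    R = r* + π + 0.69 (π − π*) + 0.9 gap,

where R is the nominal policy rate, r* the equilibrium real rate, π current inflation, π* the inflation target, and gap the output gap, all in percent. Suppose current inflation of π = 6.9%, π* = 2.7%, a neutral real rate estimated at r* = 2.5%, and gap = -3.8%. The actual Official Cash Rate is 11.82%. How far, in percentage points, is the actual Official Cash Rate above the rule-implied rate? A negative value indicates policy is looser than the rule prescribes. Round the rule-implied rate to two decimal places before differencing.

R = 2.5 + 6.9 + 0.69 × (6.9 − 2.7) + 0.9 × (-3.8)
   = 2.5 + 6.9 + 2.898 − 3.42 = 8.88
Deviation = 11.82 − 8.88 = 2.94 pp.

2.94 pp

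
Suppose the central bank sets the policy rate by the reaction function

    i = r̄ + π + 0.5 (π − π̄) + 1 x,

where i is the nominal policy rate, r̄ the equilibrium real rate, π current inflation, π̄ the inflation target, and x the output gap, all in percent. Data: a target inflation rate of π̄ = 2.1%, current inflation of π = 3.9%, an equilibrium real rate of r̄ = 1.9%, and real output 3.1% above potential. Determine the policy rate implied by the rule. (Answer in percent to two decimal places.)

9.80%

Output 3.1% above potential → x = 3.1.
i = 1.9 + 3.9 + 0.5 × (3.9 − 2.1) + 1 × 3.1
   = 1.9 + 3.9 + 0.9 + 3.1 = 9.80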